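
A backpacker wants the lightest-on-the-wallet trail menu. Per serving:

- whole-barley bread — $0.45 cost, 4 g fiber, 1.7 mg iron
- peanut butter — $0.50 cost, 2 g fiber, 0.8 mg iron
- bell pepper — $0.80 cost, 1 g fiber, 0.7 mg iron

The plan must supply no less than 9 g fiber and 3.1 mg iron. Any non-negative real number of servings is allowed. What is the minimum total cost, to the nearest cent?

For a min-cost LP with two ≥-constraints, a basic feasible solution has at most two positive variables.
whole-barley bread only: max(9/4, 3.1/1.7) = 2.25 servings → $1.01.
peanut butter only: max(9/2, 3.1/0.8) = 4.5 servings → $2.25.
bell pepper only: max(9/1, 3.1/0.7) = 9 servings → $7.20.
whole-barley bread + peanut butter: the both-tight solution has a negative serving — not a feasible corner.
whole-barley bread + bell pepper with both targets exact would need a negative amount; discard.
peanut butter + bell pepper with both targets exact would need a negative amount; discard.
So the least-cost plan costs $1.01.

$1.01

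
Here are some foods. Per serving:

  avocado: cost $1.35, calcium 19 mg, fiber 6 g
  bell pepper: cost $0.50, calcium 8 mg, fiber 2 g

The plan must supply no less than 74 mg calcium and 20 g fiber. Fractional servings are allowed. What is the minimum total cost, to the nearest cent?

Compare the cost at each extreme point of the feasible region.
avocado only: max(74/19, 20/6) = 3.895 servings → $5.26.
bell pepper only: max(74/8, 20/2) = 10 servings → $5.00.
avocado + bell pepper with both tight: 1.2 servings and 6.4 servings → $4.82.
The minimum over all feasible corners is $4.82.

$4.82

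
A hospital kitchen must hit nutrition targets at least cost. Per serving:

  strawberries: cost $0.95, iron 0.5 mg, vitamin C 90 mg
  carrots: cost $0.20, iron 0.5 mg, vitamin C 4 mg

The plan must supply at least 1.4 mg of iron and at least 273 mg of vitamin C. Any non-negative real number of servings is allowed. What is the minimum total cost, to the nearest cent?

A basic optimal solution has at most two foods positive. Try each food alone and each pair with both targets met exactly.
strawberries only: max(1.4/0.5, 273/90) = 3.033 servings → $2.88.
carrots only: max(1.4/0.5, 273/4) = 68.25 servings → $13.65.
strawberries + carrots with both targets exact would need a negative amount; discard.
Cheapest feasible corner: $2.88.

$2.88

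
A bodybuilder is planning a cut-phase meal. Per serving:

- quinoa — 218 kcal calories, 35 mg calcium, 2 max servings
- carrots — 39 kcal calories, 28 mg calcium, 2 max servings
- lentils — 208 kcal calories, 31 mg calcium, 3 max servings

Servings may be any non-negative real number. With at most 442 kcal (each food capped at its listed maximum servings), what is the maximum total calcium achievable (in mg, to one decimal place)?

Calcium per kcal: carrots 0.7179, quinoa 0.1606, lentils 0.149.
Take 2 servings of carrots: uses 78 kcal, +56.0 mg calcium (running total 56.0 mg).
Take 1.67 servings of quinoa: uses 364 kcal, +58.4 mg calcium (running total 114.4 mg).
Filling greedily by calcium-per-kcal is optimal for one linear limit, giving 114.4 mg.

114.4 mg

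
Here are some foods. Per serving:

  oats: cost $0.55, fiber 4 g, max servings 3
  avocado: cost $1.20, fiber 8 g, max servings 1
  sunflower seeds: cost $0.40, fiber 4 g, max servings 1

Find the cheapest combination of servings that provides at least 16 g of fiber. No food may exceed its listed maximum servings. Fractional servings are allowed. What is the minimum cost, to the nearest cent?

Cost per g of fiber: sunflower seeds $0.1000, oats $0.1375, avocado $0.1500.
Take 1 serving of sunflower seeds: +4.0 g fiber for $0.40 (total $0.40, still need 12.0 g).
Take 3 servings of oats: +12.0 g fiber for $1.65 (total $2.05, still need 0.0 g).
Greedy by cheapest-per-g is optimal for a single linear constraint, so the minimum cost is $2.05.

$2.05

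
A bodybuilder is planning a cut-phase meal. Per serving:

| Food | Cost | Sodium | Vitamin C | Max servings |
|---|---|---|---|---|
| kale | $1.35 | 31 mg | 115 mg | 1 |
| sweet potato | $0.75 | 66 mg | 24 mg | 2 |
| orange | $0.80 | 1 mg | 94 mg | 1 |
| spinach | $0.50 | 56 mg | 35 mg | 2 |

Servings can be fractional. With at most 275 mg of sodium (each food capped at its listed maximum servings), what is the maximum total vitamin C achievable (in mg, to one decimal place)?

326.6 mg

Vitamin C per mg sodium: orange 94, kale 3.71, spinach 0.625, sweet potato 0.3636.
Take 1 serving of orange: uses 1 mg sodium, +94.0 mg vitamin C (running total 94.0 mg).
Take 1 serving of kale: uses 31 mg sodium, +115.0 mg vitamin C (running total 209.0 mg).
Take 2 servings of spinach: uses 112 mg sodium, +70.0 mg vitamin C (running total 279.0 mg).
Take 1.985 servings of sweet potato: uses 131 mg sodium, +47.6 mg vitamin C (running total 326.6 mg).
Greedy by best ratio exhausts the sodium allowance optimally: 326.6 mg.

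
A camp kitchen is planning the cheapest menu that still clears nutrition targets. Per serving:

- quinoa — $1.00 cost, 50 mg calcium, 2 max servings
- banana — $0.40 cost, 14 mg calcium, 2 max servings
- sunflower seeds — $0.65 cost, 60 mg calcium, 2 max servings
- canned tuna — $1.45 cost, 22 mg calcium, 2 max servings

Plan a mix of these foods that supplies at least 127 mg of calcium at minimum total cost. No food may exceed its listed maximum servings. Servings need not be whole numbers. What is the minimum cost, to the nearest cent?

Cost per mg of calcium: sunflower seeds $0.0108, quinoa $0.0200, banana $0.0286, canned tuna $0.0659.
Take 2 servings of sunflower seeds: +120.0 mg calcium for $1.30 (total $1.30, still need 7.0 mg).
Take 0.14 servings of quinoa: +7.0 mg calcium for $0.14 (total $1.44, still need 0.0 mg).
Greedy by cheapest-per-mg is optimal for a single linear constraint, so the minimum cost is $1.44.

$1.44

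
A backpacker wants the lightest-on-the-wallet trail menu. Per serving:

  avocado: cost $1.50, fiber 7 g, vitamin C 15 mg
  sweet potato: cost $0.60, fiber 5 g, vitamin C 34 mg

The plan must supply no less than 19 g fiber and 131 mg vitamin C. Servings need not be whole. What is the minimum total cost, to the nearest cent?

$2.31

avocado only: max(19/7, 131/15) = 8.733 servings → $13.10.
sweet potato only: max(19/5, 131/34) = 3.853 servings → $2.31.
avocado + sweet potato: the both-tight solution has a negative serving — not a feasible corner.
Cheapest feasible corner: $2.31.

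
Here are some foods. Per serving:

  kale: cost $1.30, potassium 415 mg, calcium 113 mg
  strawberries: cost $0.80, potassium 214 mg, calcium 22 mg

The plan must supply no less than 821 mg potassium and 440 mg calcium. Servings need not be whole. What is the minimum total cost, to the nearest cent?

kale only: max(821/415, 440/113) = 3.894 servings → $5.06.
strawberries only: max(821/214, 440/22) = 20 servings → $16.00.
kale + strawberries: intersection lies outside the first quadrant.
The minimum over all feasible corners is $5.06.

$5.06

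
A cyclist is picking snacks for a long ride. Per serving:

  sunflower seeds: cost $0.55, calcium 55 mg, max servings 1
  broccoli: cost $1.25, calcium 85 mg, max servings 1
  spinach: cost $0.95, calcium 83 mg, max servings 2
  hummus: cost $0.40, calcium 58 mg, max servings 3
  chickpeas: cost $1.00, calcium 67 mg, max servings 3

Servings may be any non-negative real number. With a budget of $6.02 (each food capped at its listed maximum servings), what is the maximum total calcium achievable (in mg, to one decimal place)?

555.0 mg

Calcium per dollar: hummus 145, sunflower seeds 100, spinach 87.37, broccoli 68, chickpeas 67.
Take 3 servings of hummus: spends $1.20, +174.0 mg calcium (running total 174.0 mg).
Take 1 serving of sunflower seeds: spends $0.55, +55.0 mg calcium (running total 229.0 mg).
Take 2 servings of spinach: spends $1.90, +166.0 mg calcium (running total 395.0 mg).
Take 1 serving of broccoli: spends $1.25, +85.0 mg calcium (running total 480.0 mg).
Take 1.12 servings of chickpeas: spends $1.12, +75.0 mg calcium (running total 555.0 mg).
Filling greedily by calcium-per-dollar is optimal for one linear limit, giving 555.0 mg.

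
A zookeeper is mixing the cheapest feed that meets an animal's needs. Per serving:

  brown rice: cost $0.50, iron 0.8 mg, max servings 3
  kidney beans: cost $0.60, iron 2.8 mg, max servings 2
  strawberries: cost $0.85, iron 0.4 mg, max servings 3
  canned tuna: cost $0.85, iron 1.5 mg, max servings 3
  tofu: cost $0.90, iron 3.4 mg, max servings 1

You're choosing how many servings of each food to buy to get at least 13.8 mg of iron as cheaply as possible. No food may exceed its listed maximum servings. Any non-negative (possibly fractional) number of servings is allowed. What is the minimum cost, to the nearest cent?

$4.84

Cost per mg of iron: kidney beans $0.2143, tofu $0.2647, canned tuna $0.5667, brown rice $0.6250, strawberries $2.1250.
Take 2 servings of kidney beans: +5.6 mg iron for $1.20 (total $1.20, still need 8.2 mg).
Take 1 serving of tofu: +3.4 mg iron for $0.90 (total $2.10, still need 4.8 mg).
Take 3 servings of canned tuna: +4.5 mg iron for $2.55 (total $4.65, still need 0.3 mg).
Take 0.375 servings of brown rice: +0.3 mg iron for $0.19 (total $4.84, still need 0.0 mg).
Filling from the cheapest source first is optimal under one linear minimum: $4.84.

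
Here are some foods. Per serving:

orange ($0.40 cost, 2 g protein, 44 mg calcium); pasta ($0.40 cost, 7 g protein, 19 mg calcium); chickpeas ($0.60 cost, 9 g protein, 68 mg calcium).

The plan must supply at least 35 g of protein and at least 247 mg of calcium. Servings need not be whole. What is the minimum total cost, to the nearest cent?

$2.30

For a min-cost LP with two ≥-constraints, a basic feasible solution has at most two positive variables.
orange only: max(35/2, 247/44) = 17.5 servings → $7.00.
pasta only: max(35/7, 247/19) = 13 servings → $5.20.
chickpeas only: max(35/9, 247/68) = 3.889 servings → $2.33.
orange + pasta with both tight: 3.941 servings and 3.874 servings → $3.13.
orange + chickpeas with both targets exact would need a negative amount; discard.
pasta + chickpeas with both tight: 0.5148 servings and 3.489 servings → $2.30.
The minimum over all feasible corners is $2.30.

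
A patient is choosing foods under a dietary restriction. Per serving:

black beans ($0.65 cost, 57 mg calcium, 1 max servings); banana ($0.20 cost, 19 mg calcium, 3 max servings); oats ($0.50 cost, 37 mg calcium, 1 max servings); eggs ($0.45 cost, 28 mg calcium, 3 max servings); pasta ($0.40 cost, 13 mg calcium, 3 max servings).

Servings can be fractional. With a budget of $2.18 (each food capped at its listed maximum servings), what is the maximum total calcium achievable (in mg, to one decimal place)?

Calcium per dollar: banana 95, black beans 87.69, oats 74, eggs 62.22, pasta 32.5.
Take 3 servings of banana: spends $0.60, +57.0 mg calcium (running total 57.0 mg).
Take 1 serving of black beans: spends $0.65, +57.0 mg calcium (running total 114.0 mg).
Take 1 serving of oats: spends $0.50, +37.0 mg calcium (running total 151.0 mg).
Take 0.9556 servings of eggs: spends $0.43, +26.8 mg calcium (running total 177.8 mg).
Filling greedily by calcium-per-dollar is optimal for one linear limit, giving 177.8 mg.

177.8 mg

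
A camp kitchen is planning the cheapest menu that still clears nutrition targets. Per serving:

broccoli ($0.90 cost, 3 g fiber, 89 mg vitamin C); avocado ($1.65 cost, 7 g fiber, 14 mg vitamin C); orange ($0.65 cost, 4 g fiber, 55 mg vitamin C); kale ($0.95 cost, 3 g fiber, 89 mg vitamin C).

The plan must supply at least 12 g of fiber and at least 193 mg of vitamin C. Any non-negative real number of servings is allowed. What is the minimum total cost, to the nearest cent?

$2.19

broccoli only: max(12/3, 193/89) = 4 servings → $3.60.
avocado only: max(12/7, 193/14) = 13.79 servings → $22.75.
orange only: max(12/4, 193/55) = 3.509 servings → $2.28.
kale only: max(12/3, 193/89) = 4 servings → $3.80.
broccoli + avocado with both tight: 2.036 servings and 0.8417 servings → $3.22.
broccoli + orange with both tight: 0.5864 servings and 2.56 servings → $2.19.
broccoli + kale (both tight): parallel constraints — no distinct corner.
avocado + orange with both targets exact would need a negative amount; discard.
avocado + kale with both tight: 0.8417 servings and 2.036 servings → $3.32.
orange + kale with both tight: 2.56 servings and 0.5864 servings → $2.22.
The minimum over all feasible corners is $2.19.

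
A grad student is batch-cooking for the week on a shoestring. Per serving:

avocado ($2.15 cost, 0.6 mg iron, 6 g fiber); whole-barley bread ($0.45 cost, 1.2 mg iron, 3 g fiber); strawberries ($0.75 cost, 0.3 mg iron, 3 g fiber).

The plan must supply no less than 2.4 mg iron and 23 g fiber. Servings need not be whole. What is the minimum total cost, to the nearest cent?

$3.45

This is a tiny linear program; its minimum lies at a vertex of the feasible set. List the vertices and price them.
avocado only: max(2.4/0.6, 23/6) = 4 servings → $8.60.
whole-barley bread only: max(2.4/1.2, 23/3) = 7.667 servings → $3.45.
strawberries only: max(2.4/0.3, 23/3) = 8 servings → $6.00.
avocado + whole-barley bread with both tight: 3.778 servings and 0.1111 servings → $8.17.
avocado + strawberries (both tight): parallel constraints — no distinct corner.
whole-barley bread + strawberries with both tight: 0.1111 servings and 7.556 servings → $5.72.
The minimum over all feasible corners is $3.45.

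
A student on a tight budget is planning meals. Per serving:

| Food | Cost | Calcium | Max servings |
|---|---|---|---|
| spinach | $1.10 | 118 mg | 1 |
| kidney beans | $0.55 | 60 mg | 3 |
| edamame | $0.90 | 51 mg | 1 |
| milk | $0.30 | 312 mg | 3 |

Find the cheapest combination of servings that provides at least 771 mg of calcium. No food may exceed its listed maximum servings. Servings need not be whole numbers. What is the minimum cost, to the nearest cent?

Cost per mg of calcium: milk $0.0010, kidney beans $0.0092, spinach $0.0093, edamame $0.0176.
Take 2.471 servings of milk: +771.0 mg calcium for $0.74 (total $0.74, still need 0.0 mg).
Filling from the cheapest source first is optimal under one linear minimum: $0.74.

$0.74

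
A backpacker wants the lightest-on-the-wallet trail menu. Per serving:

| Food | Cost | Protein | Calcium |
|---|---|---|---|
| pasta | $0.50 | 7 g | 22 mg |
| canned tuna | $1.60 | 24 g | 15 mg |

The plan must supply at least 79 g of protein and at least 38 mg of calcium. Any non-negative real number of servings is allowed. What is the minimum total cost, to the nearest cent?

An LP optimum is at a vertex; with two nutrient constraints at most two foods are used. Check each candidate.
pasta only: max(79/7, 38/22) = 11.29 servings → $5.64.
canned tuna only: max(79/24, 38/15) = 3.292 servings → $5.27.
pasta + canned tuna: intersection lies outside the first quadrant.
The minimum over all feasible corners is $5.27.

$5.27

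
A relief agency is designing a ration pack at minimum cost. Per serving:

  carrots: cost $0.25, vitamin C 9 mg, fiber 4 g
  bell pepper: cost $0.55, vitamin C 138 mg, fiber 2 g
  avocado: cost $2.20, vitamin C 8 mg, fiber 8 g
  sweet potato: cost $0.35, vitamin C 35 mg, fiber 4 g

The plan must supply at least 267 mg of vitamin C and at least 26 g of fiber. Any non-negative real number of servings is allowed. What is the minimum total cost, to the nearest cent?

$2.29

Compare the cost at each extreme point of the feasible region.
carrots only: max(267/9, 26/4) = 29.67 servings → $7.42.
bell pepper only: max(267/138, 26/2) = 13 servings → $7.15.
avocado only: max(267/8, 26/8) = 33.38 servings → $73.42.
sweet potato only: max(267/35, 26/4) = 7.629 servings → $2.67.
carrots + bell pepper with both tight: 5.719 servings and 1.562 servings → $2.29.
carrots + avocado: the both-tight solution has a negative serving — not a feasible corner.
carrots + sweet potato: intersection lies outside the first quadrant.
bell pepper + avocado with both tight: 1.772 servings and 2.807 servings → $7.15.
bell pepper + sweet potato with both tight: 0.3278 servings and 6.336 servings → $2.40.
avocado + sweet potato with both targets exact would need a negative amount; discard.
Cheapest feasible corner: $2.29.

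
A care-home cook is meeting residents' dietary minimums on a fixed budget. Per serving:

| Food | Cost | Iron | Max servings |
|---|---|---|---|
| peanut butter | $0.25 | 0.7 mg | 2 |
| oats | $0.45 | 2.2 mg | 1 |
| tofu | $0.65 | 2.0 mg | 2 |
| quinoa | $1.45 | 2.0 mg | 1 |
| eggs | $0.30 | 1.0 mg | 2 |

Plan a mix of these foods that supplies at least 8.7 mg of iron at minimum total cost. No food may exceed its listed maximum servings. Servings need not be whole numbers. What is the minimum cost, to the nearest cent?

$2.53

Cost per mg of iron: oats $0.2045, eggs $0.3000, tofu $0.3250, peanut butter $0.3571, quinoa $0.7250.
Take 1 serving of oats: +2.2 mg iron for $0.45 (total $0.45, still need 6.5 mg).
Take 2 servings of eggs: +2.0 mg iron for $0.60 (total $1.05, still need 4.5 mg).
Take 2 servings of tofu: +4.0 mg iron for $1.30 (total $2.35, still need 0.5 mg).
Take 0.7143 servings of peanut butter: +0.5 mg iron for $0.18 (total $2.53, still need 0.0 mg).
Filling from the cheapest source first is optimal under one linear minimum: $2.53.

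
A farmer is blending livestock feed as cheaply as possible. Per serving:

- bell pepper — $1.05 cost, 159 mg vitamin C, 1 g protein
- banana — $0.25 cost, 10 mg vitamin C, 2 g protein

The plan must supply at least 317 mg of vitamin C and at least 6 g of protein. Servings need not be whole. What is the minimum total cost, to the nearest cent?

Two binding constraints pin down two serving amounts, so the optimal mix uses at most two foods. The candidates are each food alone (scaled to the tighter of vitamin C/protein) and each pair with both constraints tight.
bell pepper only: max(317/159, 6/1) = 6 servings → $6.30.
banana only: max(317/10, 6/2) = 31.7 servings → $7.92.
bell pepper + banana with both tight: 1.864 servings and 2.068 servings → $2.47.
The minimum over all feasible corners is $2.47.

$2.47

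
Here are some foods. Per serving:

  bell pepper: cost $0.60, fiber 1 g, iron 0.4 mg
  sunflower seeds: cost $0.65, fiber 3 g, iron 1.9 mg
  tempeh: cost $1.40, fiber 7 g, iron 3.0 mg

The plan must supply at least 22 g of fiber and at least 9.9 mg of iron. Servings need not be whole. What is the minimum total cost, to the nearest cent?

$4.44

At the optimum either one food covers both requirements or two foods hit both targets exactly; no other combination can be cheaper.
bell pepper only: max(22/1, 9.9/0.4) = 24.75 servings → $14.85.
sunflower seeds only: max(22/3, 9.9/1.9) = 7.333 servings → $4.77.
tempeh only: max(22/7, 9.9/3.0) = 3.3 servings → $4.62.
bell pepper + sunflower seeds with both tight: 17.29 servings and 1.571 servings → $11.39.
bell pepper + tempeh: intersection lies outside the first quadrant.
sunflower seeds + tempeh with both tight: 0.7674 servings and 2.814 servings → $4.44.
So the least-cost plan costs $4.44.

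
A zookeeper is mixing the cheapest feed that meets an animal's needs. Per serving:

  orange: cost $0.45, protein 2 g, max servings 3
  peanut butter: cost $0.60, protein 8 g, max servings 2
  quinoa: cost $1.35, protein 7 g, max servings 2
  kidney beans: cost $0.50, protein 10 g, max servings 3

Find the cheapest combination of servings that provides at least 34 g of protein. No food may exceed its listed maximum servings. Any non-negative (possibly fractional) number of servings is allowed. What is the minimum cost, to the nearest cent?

Cost per g of protein: kidney beans $0.0500, peanut butter $0.0750, quinoa $0.1929, orange $0.2250.
Take 3 servings of kidney beans: +30.0 g protein for $1.50 (total $1.50, still need 4.0 g).
Take 0.5 servings of peanut butter: +4.0 g protein for $0.30 (total $1.80, still need 0.0 g).
Greedy by cheapest-per-g is optimal for a single linear constraint, so the minimum cost is $1.80.

$1.80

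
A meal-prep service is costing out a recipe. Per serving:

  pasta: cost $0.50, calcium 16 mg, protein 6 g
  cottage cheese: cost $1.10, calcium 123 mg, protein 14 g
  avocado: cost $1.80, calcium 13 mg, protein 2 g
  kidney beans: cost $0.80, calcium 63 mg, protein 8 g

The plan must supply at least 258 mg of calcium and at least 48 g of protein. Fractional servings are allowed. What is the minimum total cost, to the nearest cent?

$3.77

Two binding constraints pin down two serving amounts, so the optimal mix uses at most two foods. The candidates are each food alone (scaled to the tighter of calcium/protein) and each pair with both constraints tight.
pasta only: max(258/16, 48/6) = 16.12 servings → $8.06.
cottage cheese only: max(258/123, 48/14) = 3.429 servings → $3.77.
avocado only: max(258/13, 48/2) = 24 servings → $43.20.
kidney beans only: max(258/63, 48/8) = 6 servings → $4.80.
pasta + cottage cheese with both tight: 4.459 servings and 1.518 servings → $3.90.
pasta + avocado with both tight: 2.348 servings and 16.96 servings → $31.70.
pasta + kidney beans with both tight: 3.84 servings and 3.12 servings → $4.42.
cottage cheese + avocado with both targets exact would need a negative amount; discard.
cottage cheese + kidney beans with both targets exact would need a negative amount; discard.
avocado + kidney beans: the both-tight solution has a negative serving — not a feasible corner.
The minimum over all feasible corners is $3.77.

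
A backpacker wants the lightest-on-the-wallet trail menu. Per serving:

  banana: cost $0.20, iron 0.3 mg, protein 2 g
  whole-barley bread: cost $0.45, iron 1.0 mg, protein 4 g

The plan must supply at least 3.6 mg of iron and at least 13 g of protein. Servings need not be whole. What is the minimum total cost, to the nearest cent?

Check every corner: each single food scaled to meet both minima, and each pair solved so both constraints bind.
banana only: max(3.6/0.3, 13/2) = 12 servings → $2.40.
whole-barley bread only: max(3.6/1.0, 13/4) = 3.6 servings → $1.62.
banana + whole-barley bread with both targets exact would need a negative amount; discard.
So the least-cost plan costs $1.62.

$1.62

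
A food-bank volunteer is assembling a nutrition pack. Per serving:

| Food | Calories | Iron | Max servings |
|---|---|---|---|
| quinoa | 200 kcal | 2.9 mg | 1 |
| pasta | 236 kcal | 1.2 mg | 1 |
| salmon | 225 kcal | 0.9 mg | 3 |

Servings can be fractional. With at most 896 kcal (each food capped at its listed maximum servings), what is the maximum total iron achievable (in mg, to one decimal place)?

5.9 mg

Iron per kcal: quinoa 0.0145, pasta 0.005085, salmon 0.004.
Take 1 serving of quinoa: uses 200 kcal, +2.9 mg iron (running total 2.9 mg).
Take 1 serving of pasta: uses 236 kcal, +1.2 mg iron (running total 4.1 mg).
Take 2.044 servings of salmon: uses 460 kcal, +1.8 mg iron (running total 5.9 mg).
Filling greedily by iron-per-kcal is optimal for one linear limit, giving 5.9 mg.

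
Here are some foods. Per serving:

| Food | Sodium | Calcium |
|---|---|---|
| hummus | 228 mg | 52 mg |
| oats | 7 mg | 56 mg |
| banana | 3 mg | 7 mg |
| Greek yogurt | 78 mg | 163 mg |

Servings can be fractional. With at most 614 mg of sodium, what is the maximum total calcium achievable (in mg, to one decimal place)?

Calcium per mg sodium: oats 8, banana 2.333, Greek yogurt 2.09, hummus 0.2281.
With no serving limits, spend the whole sodium allowance on oats: 614 mg / 7 mg × 56 mg = 4912.0 mg.

4912.0 mg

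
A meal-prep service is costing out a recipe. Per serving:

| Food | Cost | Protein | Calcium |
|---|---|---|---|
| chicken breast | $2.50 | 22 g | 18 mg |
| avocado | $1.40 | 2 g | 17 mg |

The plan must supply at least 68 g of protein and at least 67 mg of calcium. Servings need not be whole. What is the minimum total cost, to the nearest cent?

chicken breast only: max(68/22, 67/18) = 3.722 servings → $9.31.
avocado only: max(68/2, 67/17) = 34 servings → $47.60.
chicken breast + avocado with both tight: 3.024 servings and 0.7396 servings → $8.59.
So the least-cost plan costs $8.59.

$8.59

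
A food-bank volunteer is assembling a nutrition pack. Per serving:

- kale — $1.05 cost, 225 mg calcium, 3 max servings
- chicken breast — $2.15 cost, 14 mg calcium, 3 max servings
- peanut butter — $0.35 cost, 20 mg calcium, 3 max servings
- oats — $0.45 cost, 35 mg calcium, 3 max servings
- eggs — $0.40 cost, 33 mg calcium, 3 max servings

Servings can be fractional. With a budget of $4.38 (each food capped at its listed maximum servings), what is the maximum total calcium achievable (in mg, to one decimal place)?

Calcium per dollar: kale 214.3, eggs 82.5, oats 77.78, peanut butter 57.14, chicken breast 6.512.
Take 3 servings of kale: spends $3.15, +675.0 mg calcium (running total 675.0 mg).
Take 3 servings of eggs: spends $1.20, +99.0 mg calcium (running total 774.0 mg).
Take 0.06667 servings of oats: spends $0.03, +2.3 mg calcium (running total 776.3 mg).
Filling greedily by calcium-per-dollar is optimal for one linear limit, giving 776.3 mg.

776.3 mg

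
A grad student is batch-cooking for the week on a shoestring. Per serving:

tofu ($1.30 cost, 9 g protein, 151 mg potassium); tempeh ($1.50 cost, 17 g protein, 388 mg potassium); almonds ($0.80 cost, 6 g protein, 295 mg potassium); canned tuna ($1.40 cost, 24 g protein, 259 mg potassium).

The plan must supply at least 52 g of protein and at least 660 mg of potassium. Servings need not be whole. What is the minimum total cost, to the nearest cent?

Minimising a linear cost over {protein ≥ 52, potassium ≥ 660, servings ≥ 0} — the optimum is at a vertex, using one or two foods.
tofu only: max(52/9, 660/151) = 5.778 servings → $7.51.
tempeh only: max(52/17, 660/388) = 3.059 servings → $4.59.
almonds only: max(52/6, 660/295) = 8.667 servings → $6.93.
canned tuna only: max(52/24, 660/259) = 2.548 servings → $3.57.
tofu + tempeh: the both-tight solution has a negative serving — not a feasible corner.
tofu + almonds: the both-tight solution has a negative serving — not a feasible corner.
tofu + canned tuna with both tight: 1.834 servings and 1.479 servings → $4.46.
tempeh + almonds with both targets exact would need a negative amount; discard.
tempeh + canned tuna with both tight: 0.4832 servings and 1.824 servings → $3.28.
almonds + canned tuna with both tight: 0.4292 servings and 2.059 servings → $3.23.
Cheapest feasible corner: $3.23.

$3.23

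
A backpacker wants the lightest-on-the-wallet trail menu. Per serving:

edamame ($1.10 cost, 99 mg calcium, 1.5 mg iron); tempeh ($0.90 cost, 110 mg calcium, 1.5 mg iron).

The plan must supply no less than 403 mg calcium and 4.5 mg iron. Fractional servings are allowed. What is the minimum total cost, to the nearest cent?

At the optimum either one food covers both requirements or two foods hit both targets exactly; no other combination can be cheaper.
edamame only: max(403/99, 4.5/1.5) = 4.071 servings → $4.48.
tempeh only: max(403/110, 4.5/1.5) = 3.664 servings → $3.30.
edamame + tempeh with both targets exact would need a negative amount; discard.
Cheapest feasible corner: $3.30.

$3.30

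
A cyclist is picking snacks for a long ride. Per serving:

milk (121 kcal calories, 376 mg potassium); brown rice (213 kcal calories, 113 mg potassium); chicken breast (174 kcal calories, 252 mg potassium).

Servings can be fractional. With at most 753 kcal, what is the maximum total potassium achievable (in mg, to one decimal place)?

Potassium per kcal: milk 3.107, chicken breast 1.448, brown rice 0.5305.
With no serving limits, spend the whole calories allowance on milk: 753 kcal / 121 kcal × 376 mg = 2339.9 mg.

2339.9 mg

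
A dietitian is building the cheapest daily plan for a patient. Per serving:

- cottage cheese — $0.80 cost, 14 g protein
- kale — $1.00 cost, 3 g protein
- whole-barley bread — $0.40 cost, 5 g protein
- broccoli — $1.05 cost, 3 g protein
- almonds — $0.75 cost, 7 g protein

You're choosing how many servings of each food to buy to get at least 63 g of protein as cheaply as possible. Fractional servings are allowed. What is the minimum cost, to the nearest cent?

$3.60

Cost per g of protein: cottage cheese $0.0571, whole-barley bread $0.0800, almonds $0.1071, kale $0.3333, broccoli $0.3500.
With no serving limits, use only cottage cheese: 63 g / 14 g = 4.5 servings × $0.80 = $3.60.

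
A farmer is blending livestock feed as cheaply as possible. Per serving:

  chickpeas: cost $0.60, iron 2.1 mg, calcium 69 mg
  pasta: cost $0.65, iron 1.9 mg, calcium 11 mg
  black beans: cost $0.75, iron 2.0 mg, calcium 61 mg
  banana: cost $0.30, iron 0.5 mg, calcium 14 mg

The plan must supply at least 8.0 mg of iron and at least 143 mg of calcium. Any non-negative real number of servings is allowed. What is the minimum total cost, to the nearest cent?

Two binding constraints pin down two serving amounts, so the optimal mix uses at most two foods. The candidates are each food alone (scaled to the tighter of iron/calcium) and each pair with both constraints tight.
chickpeas only: max(8.0/2.1, 143/69) = 3.81 servings → $2.29.
pasta only: max(8.0/1.9, 143/11) = 13 servings → $8.45.
black beans only: max(8.0/2.0, 143/61) = 4 servings → $3.00.
banana only: max(8.0/0.5, 143/14) = 16 servings → $4.80.
chickpeas + pasta with both tight: 1.701 servings and 2.331 servings → $2.54.
chickpeas + black beans with both targets exact would need a negative amount; discard.
chickpeas + banana: intersection lies outside the first quadrant.
pasta + black beans with both tight: 2.151 servings and 1.956 servings → $2.87.
pasta + banana with both tight: 1.919 servings and 8.706 servings → $3.86.
black beans + banana with both targets exact would need a negative amount; discard.
Cheapest feasible corner: $2.29.

$2.29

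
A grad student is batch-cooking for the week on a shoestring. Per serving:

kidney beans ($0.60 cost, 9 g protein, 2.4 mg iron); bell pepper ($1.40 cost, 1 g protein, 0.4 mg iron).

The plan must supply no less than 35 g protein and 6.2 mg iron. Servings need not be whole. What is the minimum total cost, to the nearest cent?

$2.33

kidney beans only: max(35/9, 6.2/2.4) = 3.889 servings → $2.33.
bell pepper only: max(35/1, 6.2/0.4) = 35 servings → $49.00.
kidney beans + bell pepper: the both-tight solution has a negative serving — not a feasible corner.
Cheapest feasible corner: $2.33.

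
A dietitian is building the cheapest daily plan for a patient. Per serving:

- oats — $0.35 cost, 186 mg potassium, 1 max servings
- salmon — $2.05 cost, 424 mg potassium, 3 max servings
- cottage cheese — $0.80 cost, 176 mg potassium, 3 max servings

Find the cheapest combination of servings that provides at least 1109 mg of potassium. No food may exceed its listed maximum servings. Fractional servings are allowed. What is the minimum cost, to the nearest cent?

$4.66

Cost per mg of potassium: oats $0.0019, cottage cheese $0.0045, salmon $0.0048.
Take 1 serving of oats: +186.0 mg potassium for $0.35 (total $0.35, still need 923.0 mg).
Take 3 servings of cottage cheese: +528.0 mg potassium for $2.40 (total $2.75, still need 395.0 mg).
Take 0.9316 servings of salmon: +395.0 mg potassium for $1.91 (total $4.66, still need 0.0 mg).
Filling from the cheapest source first is optimal under one linear minimum: $4.66.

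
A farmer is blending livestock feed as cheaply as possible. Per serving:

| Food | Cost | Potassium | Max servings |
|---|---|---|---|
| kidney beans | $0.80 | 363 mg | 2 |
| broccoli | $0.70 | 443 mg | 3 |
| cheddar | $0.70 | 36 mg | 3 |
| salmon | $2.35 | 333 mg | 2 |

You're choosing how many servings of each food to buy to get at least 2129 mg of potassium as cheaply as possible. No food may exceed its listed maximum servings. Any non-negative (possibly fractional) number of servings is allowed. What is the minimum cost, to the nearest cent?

$4.22

Cost per mg of potassium: broccoli $0.0016, kidney beans $0.0022, salmon $0.0071, cheddar $0.0194.
Take 3 servings of broccoli: +1329.0 mg potassium for $2.10 (total $2.10, still need 800.0 mg).
Take 2 servings of kidney beans: +726.0 mg potassium for $1.60 (total $3.70, still need 74.0 mg).
Take 0.2222 servings of salmon: +74.0 mg potassium for $0.52 (total $4.22, still need 0.0 mg).
Greedy by cheapest-per-mg is optimal for a single linear constraint, so the minimum cost is $4.22.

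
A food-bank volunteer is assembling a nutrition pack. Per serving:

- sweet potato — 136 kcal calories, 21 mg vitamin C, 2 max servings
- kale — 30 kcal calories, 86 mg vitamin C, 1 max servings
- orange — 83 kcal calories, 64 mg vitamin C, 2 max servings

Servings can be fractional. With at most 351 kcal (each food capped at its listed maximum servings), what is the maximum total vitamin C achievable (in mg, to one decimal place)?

Vitamin C per kcal: kale 2.867, orange 0.7711, sweet potato 0.1544.
Take 1 serving of kale: uses 30 kcal, +86.0 mg vitamin C (running total 86.0 mg).
Take 2 servings of orange: uses 166 kcal, +128.0 mg vitamin C (running total 214.0 mg).
Take 1.14 servings of sweet potato: uses 155 kcal, +23.9 mg vitamin C (running total 237.9 mg).
Filling greedily by vitamin C-per-kcal is optimal for one linear limit, giving 237.9 mg.

237.9 mg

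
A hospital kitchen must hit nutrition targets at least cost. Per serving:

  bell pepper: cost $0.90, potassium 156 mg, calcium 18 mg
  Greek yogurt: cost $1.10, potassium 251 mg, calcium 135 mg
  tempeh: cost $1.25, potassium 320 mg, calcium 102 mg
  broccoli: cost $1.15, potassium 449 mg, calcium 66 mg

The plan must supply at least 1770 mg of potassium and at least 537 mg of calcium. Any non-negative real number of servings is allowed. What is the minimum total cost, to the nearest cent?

$5.82

The cheapest plan sits at a corner of the feasible region — with two constraints it uses at most two foods.
bell pepper only: max(1770/156, 537/18) = 29.83 servings → $26.85.
Greek yogurt only: max(1770/251, 537/135) = 7.052 servings → $7.76.
tempeh only: max(1770/320, 537/102) = 5.531 servings → $6.91.
broccoli only: max(1770/449, 537/66) = 8.136 servings → $9.36.
bell pepper + Greek yogurt with both tight: 6.297 servings and 3.138 servings → $9.12.
bell pepper + tempeh with both tight: 0.857 servings and 5.113 servings → $7.16.
bell pepper + broccoli: the both-tight solution has a negative serving — not a feasible corner.
Greek yogurt + tempeh: intersection lies outside the first quadrant.
Greek yogurt + broccoli with both tight: 2.822 servings and 2.365 servings → $5.82.
tempeh + broccoli with both tight: 5.037 servings and 0.3525 servings → $6.70.
Cheapest feasible corner: $5.82.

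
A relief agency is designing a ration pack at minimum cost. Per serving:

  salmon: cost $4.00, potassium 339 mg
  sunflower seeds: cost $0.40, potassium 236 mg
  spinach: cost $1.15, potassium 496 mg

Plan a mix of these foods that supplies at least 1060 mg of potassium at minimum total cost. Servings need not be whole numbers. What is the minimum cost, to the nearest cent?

$1.80

Cost per mg of potassium: sunflower seeds $0.0017, spinach $0.0023, salmon $0.0118.
With no serving limits, use only sunflower seeds: 1060 mg / 236 mg = 4.492 servings × $0.40 = $1.80.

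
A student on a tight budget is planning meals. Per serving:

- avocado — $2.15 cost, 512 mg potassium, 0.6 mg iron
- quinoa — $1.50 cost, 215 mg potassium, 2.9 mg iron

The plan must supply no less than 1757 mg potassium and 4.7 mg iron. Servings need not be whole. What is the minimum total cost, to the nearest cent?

$7.97

avocado only: max(1757/512, 4.7/0.6) = 7.833 servings → $16.84.
quinoa only: max(1757/215, 4.7/2.9) = 8.172 servings → $12.26.
avocado + quinoa with both tight: 3.013 servings and 0.9973 servings → $7.97.
So the least-cost plan costs $7.97.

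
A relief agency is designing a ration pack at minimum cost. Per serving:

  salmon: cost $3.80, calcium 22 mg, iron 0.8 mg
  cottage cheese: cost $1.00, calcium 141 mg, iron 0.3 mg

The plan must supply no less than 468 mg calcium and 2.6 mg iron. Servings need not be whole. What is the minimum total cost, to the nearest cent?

salmon only: max(468/22, 2.6/0.8) = 21.27 servings → $80.84.
cottage cheese only: max(468/141, 2.6/0.3) = 8.667 servings → $8.67.
salmon + cottage cheese with both tight: 2.13 servings and 2.987 servings → $11.08.
The minimum over all feasible corners is $8.67.

$8.67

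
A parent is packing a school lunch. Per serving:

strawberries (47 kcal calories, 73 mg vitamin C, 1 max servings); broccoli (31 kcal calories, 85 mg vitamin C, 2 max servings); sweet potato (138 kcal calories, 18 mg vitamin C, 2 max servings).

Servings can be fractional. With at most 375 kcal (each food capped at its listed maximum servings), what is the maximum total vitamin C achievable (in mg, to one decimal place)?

277.7 mg

Vitamin C per kcal: broccoli 2.742, strawberries 1.553, sweet potato 0.1304.
Take 2 servings of broccoli: uses 62 kcal, +170.0 mg vitamin C (running total 170.0 mg).
Take 1 serving of strawberries: uses 47 kcal, +73.0 mg vitamin C (running total 243.0 mg).
Take 1.928 servings of sweet potato: uses 266 kcal, +34.7 mg vitamin C (running total 277.7 mg).
Greedy by best ratio exhausts the calories allowance optimally: 277.7 mg.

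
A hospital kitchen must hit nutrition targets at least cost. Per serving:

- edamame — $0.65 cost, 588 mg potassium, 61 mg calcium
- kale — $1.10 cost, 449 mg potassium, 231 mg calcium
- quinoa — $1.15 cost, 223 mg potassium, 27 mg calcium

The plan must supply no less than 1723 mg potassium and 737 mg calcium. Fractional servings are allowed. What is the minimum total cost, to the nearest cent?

$3.73

Check every corner: each single food scaled to meet both minima, and each pair solved so both constraints bind.
edamame only: max(1723/588, 737/61) = 12.08 servings → $7.85.
kale only: max(1723/449, 737/231) = 3.837 servings → $4.22.
quinoa only: max(1723/223, 737/27) = 27.3 servings → $31.39.
edamame + kale with both tight: 0.6188 servings and 3.027 servings → $3.73.
edamame + quinoa: the both-tight solution has a negative serving — not a feasible corner.
kale + quinoa with both tight: 2.991 servings and 1.703 servings → $5.25.
So the least-cost plan costs $3.73.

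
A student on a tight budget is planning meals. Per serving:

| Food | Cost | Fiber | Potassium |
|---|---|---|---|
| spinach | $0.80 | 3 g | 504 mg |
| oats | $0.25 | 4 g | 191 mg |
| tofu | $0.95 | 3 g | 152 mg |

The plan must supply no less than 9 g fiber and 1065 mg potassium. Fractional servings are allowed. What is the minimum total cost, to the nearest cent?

Two binding constraints pin down two serving amounts, so the optimal mix uses at most two foods. The candidates are each food alone (scaled to the tighter of fiber/potassium) and each pair with both constraints tight.
spinach only: max(9/3, 1065/504) = 3 servings → $2.40.
oats only: max(9/4, 1065/191) = 5.576 servings → $1.39.
tofu only: max(9/3, 1065/152) = 7.007 servings → $6.66.
spinach + oats with both tight: 1.761 servings and 0.9293 servings → $1.64.
spinach + tofu with both tight: 1.73 servings and 1.27 servings → $2.59.
oats + tofu: intersection lies outside the first quadrant.
The minimum over all feasible corners is $1.39.

$1.39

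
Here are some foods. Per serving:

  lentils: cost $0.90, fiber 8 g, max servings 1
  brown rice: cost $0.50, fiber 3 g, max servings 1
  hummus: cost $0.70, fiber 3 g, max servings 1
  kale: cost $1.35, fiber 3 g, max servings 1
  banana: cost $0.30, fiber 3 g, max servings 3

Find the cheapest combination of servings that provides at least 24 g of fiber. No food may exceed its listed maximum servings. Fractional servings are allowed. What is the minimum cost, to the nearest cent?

$3.45

Cost per g of fiber: banana $0.1000, lentils $0.1125, brown rice $0.1667, hummus $0.2333, kale $0.4500.
Take 3 servings of banana: +9.0 g fiber for $0.90 (total $0.90, still need 15.0 g).
Take 1 serving of lentils: +8.0 g fiber for $0.90 (total $1.80, still need 7.0 g).
Take 1 serving of brown rice: +3.0 g fiber for $0.50 (total $2.30, still need 4.0 g).
Take 1 serving of hummus: +3.0 g fiber for $0.70 (total $3.00, still need 1.0 g).
Take 0.3333 servings of kale: +1.0 g fiber for $0.45 (total $3.45, still need 0.0 g).
Filling from the cheapest source first is optimal under one linear minimum: $3.45.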